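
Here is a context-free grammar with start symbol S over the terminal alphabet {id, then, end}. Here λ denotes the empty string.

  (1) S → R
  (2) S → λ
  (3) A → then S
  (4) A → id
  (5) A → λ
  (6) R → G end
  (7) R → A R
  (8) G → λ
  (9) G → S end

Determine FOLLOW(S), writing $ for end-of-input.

FIRST(A): from A→then S we get {then}; from A→id we get {id}; from A→λ we get {λ}. So FIRST(A) = {λ, id, then}.
FIRST(S): from S→R we get {end, id, then}; from S→λ we get {λ}. So FIRST(S) = {λ, end, id, then}.
FIRST(G): from G→λ we get {λ}; from G→S end we get {end, id, then}. So FIRST(G) = {λ, end, id, then}.
FIRST(R): from R→G end we get {end, id, then}; from R→A R we get {end, id, then}. So FIRST(R) = {end, id, then}.
FOLLOW(S) includes $ since S is the start symbol.
FOLLOW(A): in R→A R, A is followed by R with FIRST {end, id, then}. Thus FOLLOW(A) = {end, id, then}.
FOLLOW(S): in A→then S, the suffix after S is empty, so FOLLOW(S) ⊇ FOLLOW(A) = {end, id, then}; in G→S end, S is followed by end with FIRST {end}. Thus FOLLOW(S) = {$, end, id, then}.
FOLLOW(R): in S→R, the suffix after R is empty, so FOLLOW(R) ⊇ FOLLOW(S) = {$, end, id, then}; in R→A R, the suffix after R is empty (adds nothing new). Thus FOLLOW(R) = {$, end, id, then}.
FOLLOW(G): in R→G end, G is followed by end with FIRST {end}. Thus FOLLOW(G) = {end}.

{$, end, id, then}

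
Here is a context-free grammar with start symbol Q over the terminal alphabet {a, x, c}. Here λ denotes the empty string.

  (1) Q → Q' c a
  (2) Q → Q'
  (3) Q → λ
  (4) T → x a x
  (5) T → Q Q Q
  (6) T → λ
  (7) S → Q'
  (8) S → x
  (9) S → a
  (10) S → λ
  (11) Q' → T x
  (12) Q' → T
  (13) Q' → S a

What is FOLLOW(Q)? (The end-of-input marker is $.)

{$, a, c, x}

FIRST(Q) = {λ, a, c, x}  (via Q' c a, Q')
FIRST(T) = {λ, a, c, x}  (via Q Q Q)
FIRST(S) = {λ, a, c, x}  (via Q')
FIRST(Q') = {λ, a, c, x}  (via T x, T, S a)
FOLLOW(Q) includes $ since Q is the start symbol.
FOLLOW(S): in Q'→S a, S is followed by a with FIRST {a}. Thus FOLLOW(S) = {a}.
FOLLOW(Q): in T→Q Q Q (occurrence 1), Q is followed by Q Q with FIRST {λ, a, c, x}; in T→Q Q Q (occurrence 1), the suffix after Q is nullable, so FOLLOW(Q) ⊇ FOLLOW(T) = {$, a, c, x}; in T→Q Q Q (occurrence 2), Q is followed by Q with FIRST {λ, a, c, x}; in T→Q Q Q (occurrence 2), the suffix after Q is nullable, so FOLLOW(Q) ⊇ FOLLOW(T) = {$, a, c, x}; in T→Q Q Q (occurrence 3), the suffix after Q is empty, so FOLLOW(Q) ⊇ FOLLOW(T) = {$, a, c, x}. Thus FOLLOW(Q) = {$, a, c, x}.
FOLLOW(Q'): in Q→Q' c a, Q' is followed by c a with FIRST {c}; in Q→Q', the suffix after Q' is empty, so FOLLOW(Q') ⊇ FOLLOW(Q) = {$, a, c, x}; in S→Q', the suffix after Q' is empty, so FOLLOW(Q') ⊇ FOLLOW(S) = {a}. Thus FOLLOW(Q') = {$, a, c, x}.
FOLLOW(T): in Q'→T x, T is followed by x with FIRST {x}; in Q'→T, the suffix after T is empty, so FOLLOW(T) ⊇ FOLLOW(Q') = {$, a, c, x}. Thus FOLLOW(T) = {$, a, c, x}.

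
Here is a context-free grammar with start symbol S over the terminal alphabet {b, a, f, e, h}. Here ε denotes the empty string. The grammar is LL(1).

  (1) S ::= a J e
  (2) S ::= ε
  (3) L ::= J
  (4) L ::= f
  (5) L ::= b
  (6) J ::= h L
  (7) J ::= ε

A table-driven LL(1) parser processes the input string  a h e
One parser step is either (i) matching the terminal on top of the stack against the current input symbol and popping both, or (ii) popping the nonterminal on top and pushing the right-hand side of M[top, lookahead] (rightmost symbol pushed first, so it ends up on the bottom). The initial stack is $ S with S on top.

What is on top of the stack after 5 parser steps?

     Stack    Input    Action
  1  $ S      a h e $  expand S ::= a J e
  2  $ e J a  a h e $  match a
  3  $ e J    h e $    expand J ::= h L
  4  $ e L h  h e $    match h
  5  $ e L    e $      expand L ::= J
Stack after step 5: $ e J (top = J).

J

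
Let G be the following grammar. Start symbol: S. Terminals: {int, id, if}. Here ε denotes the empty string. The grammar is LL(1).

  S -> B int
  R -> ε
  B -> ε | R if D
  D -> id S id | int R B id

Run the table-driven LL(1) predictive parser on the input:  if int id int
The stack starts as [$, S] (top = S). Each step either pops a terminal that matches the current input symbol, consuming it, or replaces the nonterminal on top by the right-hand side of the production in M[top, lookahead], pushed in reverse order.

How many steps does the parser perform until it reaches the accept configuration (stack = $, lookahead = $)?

step 1: stack=$ S  input=if int id int $  — expand S -> B int
step 2: stack=$ int B  input=if int id int $  — expand B -> R if D
step 3: stack=$ int D if R  input=if int id int $  — expand R -> ε
step 4: stack=$ int D if  input=if int id int $  — match if
step 5: stack=$ int D  input=int id int $  — expand D -> int R B id
step 6: stack=$ int id B R int  input=int id int $  — match int
step 7: stack=$ int id B R  input=id int $  — expand R -> ε
step 8: stack=$ int id B  input=id int $  — expand B -> ε
step 9: stack=$ int id  input=id int $  — match id
step 10: stack=$ int  input=int $  — match int
Accept reached after 10 steps.

10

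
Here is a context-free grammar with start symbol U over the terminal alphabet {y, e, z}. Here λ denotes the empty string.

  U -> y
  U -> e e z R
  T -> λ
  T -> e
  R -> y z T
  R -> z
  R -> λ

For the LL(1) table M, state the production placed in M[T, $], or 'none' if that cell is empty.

FIRST(U): from U->y we get {y}; from U->e e z R we get {e}. So FIRST(U) = {e, y}.
FIRST(T): from T->λ we get {λ}; from T->e we get {e}. So FIRST(T) = {λ, e}.
FIRST(R): from R->y z T we get {y}; from R->z we get {z}; from R->λ we get {λ}. So FIRST(R) = {λ, y, z}.
FOLLOW(U) includes $ since U is the start symbol.
FOLLOW(R): in U->e e z R, the suffix after R is empty, so FOLLOW(R) ⊇ FOLLOW(U) = {$}. Thus FOLLOW(R) = {$}.
FOLLOW(T): in R->y z T, the suffix after T is empty, so FOLLOW(T) ⊇ FOLLOW(R) = {$}. Thus FOLLOW(T) = {$}.
For T -> λ: FIRST(λ) = {λ}, so it goes in M[T, t] for t ∈ {}; since λ ∈ FIRST, also for every t ∈ FOLLOW(T) = {$}.
For T -> e: FIRST(e) = {e}, so it goes in M[T, t] for t ∈ {e}.

T -> λ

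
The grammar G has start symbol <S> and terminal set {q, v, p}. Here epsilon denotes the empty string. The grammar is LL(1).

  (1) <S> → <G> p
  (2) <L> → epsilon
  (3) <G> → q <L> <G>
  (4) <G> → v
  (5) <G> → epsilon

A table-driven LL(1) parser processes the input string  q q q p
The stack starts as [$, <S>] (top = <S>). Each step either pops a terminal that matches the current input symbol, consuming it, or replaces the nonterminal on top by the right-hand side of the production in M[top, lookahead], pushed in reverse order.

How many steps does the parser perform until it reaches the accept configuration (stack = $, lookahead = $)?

step 1: stack=$ <S>  input=q q q p $  — expand <S> → <G> p
step 2: stack=$ p <G>  input=q q q p $  — expand <G> → q <L> <G>
step 3: stack=$ p <G> <L> q  input=q q q p $  — match q
step 4: stack=$ p <G> <L>  input=q q p $  — expand <L> → epsilon
step 5: stack=$ p <G>  input=q q p $  — expand <G> → q <L> <G>
step 6: stack=$ p <G> <L> q  input=q q p $  — match q
step 7: stack=$ p <G> <L>  input=q p $  — expand <L> → epsilon
step 8: stack=$ p <G>  input=q p $  — expand <G> → q <L> <G>
step 9: stack=$ p <G> <L> q  input=q p $  — match q
step 10: stack=$ p <G> <L>  input=p $  — expand <L> → epsilon
step 11: stack=$ p <G>  input=p $  — expand <G> → epsilon
step 12: stack=$ p  input=p $  — match p
Accept reached after 12 steps.

12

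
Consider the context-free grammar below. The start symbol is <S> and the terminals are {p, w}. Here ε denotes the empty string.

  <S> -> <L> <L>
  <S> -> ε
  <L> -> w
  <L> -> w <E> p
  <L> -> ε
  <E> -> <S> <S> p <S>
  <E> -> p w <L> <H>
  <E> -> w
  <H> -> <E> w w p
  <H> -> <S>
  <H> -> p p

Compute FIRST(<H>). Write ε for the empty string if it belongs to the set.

{ε, p, w}

FIRST(<L>): from <L>->w we get {w}; from <L>->w <E> p we get {w}; from <L>->ε we get {ε}. So FIRST(<L>) = {ε, w}.
FIRST(<S>): from <S>-><L> <L> we get {ε, w}; from <S>->ε we get {ε}. So FIRST(<S>) = {ε, w}.
FIRST(<E>): from <E>-><S> <S> p <S> we get {p, w}; from <E>->p w <L> <H> we get {p}; from <E>->w we get {w}. So FIRST(<E>) = {p, w}.
FIRST(<H>): from <H>-><E> w w p we get {p, w}; from <H>-><S> we get {ε, w}; from <H>->p p we get {p}. So FIRST(<H>) = {ε, p, w}.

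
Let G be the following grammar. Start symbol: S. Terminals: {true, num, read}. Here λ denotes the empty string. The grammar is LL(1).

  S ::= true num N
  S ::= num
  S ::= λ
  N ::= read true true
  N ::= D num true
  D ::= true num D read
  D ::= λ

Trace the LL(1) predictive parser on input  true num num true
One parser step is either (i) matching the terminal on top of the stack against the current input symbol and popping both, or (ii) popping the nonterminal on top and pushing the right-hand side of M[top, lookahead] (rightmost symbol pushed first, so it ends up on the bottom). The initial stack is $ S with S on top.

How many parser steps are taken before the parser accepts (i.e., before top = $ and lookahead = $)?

7

step 1: stack=$ S  input=true num num true $  — expand S ::= true num N
step 2: stack=$ N num true  input=true num num true $  — match true
step 3: stack=$ N num  input=num num true $  — match num
step 4: stack=$ N  input=num true $  — expand N ::= D num true
step 5: stack=$ true num D  input=num true $  — expand D ::= λ
step 6: stack=$ true num  input=num true $  — match num
step 7: stack=$ true  input=true $  — match true
Accept reached after 7 steps.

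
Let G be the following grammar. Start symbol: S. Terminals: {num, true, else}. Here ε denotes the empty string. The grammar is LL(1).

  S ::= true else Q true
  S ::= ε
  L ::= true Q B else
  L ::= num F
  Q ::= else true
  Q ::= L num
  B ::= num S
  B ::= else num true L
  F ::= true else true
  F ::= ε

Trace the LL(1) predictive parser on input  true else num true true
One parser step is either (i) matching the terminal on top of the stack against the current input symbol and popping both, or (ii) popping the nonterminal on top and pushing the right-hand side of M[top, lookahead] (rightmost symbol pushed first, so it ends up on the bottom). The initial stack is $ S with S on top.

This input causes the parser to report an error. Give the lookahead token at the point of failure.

true

step 1: stack=$ S  input=true else num true true $  — expand S ::= true else Q true
step 2: stack=$ true Q else true  input=true else num true true $  — match true
step 3: stack=$ true Q else  input=else num true true $  — match else
step 4: stack=$ true Q  input=num true true $  — expand Q ::= L num
step 5: stack=$ true num L  input=num true true $  — expand L ::= num F
step 6: stack=$ true num F num  input=num true true $  — match num
step 7: stack=$ true num F  input=true true $  — expand F ::= true else true
step 8: stack=$ true num true else true  input=true true $  — match true
step 9: stack=$ true num true else  input=true $  — error: top is terminal else but lookahead is true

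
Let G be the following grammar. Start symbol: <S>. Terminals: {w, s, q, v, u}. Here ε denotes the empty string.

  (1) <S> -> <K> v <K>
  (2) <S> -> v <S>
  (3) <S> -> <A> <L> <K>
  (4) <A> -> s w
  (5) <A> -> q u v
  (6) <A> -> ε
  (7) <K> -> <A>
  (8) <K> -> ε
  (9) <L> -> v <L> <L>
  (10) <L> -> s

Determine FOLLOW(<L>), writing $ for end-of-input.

{$, q, s, v}

FIRST(<A>): from <A>->s w we get {s}; from <A>->q u v we get {q}; from <A>->ε we get {ε}. So FIRST(<A>) = {ε, q, s}.
FIRST(<L>): from <L>->v <L> <L> we get {v}; from <L>->s we get {s}. So FIRST(<L>) = {s, v}.
FIRST(<K>): from <K>-><A> we get {ε, q, s}; from <K>->ε we get {ε}. So FIRST(<K>) = {ε, q, s}.
FIRST(<S>): from <S>-><K> v <K> we get {q, s, v}; from <S>->v <S> we get {v}; from <S>-><A> <L> <K> we get {q, s, v}. So FIRST(<S>) = {q, s, v}.
FOLLOW(<S>) includes $ since <S> is the start symbol.
FOLLOW(<S>): in <S>->v <S>, the suffix after <S> is empty (adds nothing new). Thus FOLLOW(<S>) = {$}.
FOLLOW(<K>): in <S>-><K> v <K> (occurrence 1), <K> is followed by v <K> with FIRST {v}; in <S>-><K> v <K> (occurrence 2), the suffix after <K> is empty, so FOLLOW(<K>) ⊇ FOLLOW(<S>) = {$}; in <S>-><A> <L> <K>, the suffix after <K> is empty, so FOLLOW(<K>) ⊇ FOLLOW(<S>) = {$}. Thus FOLLOW(<K>) = {$, v}.
FOLLOW(<A>): in <S>-><A> <L> <K>, <A> is followed by <L> <K> with FIRST {s, v}; in <K>-><A>, the suffix after <A> is empty, so FOLLOW(<A>) ⊇ FOLLOW(<K>) = {$, v}. Thus FOLLOW(<A>) = {$, s, v}.
FOLLOW(<L>): in <S>-><A> <L> <K>, <L> is followed by <K> with FIRST {ε, q, s}; in <S>-><A> <L> <K>, the suffix after <L> is nullable, so FOLLOW(<L>) ⊇ FOLLOW(<S>) = {$}; in <L>->v <L> <L> (occurrence 1), <L> is followed by <L> with FIRST {s, v}; in <L>->v <L> <L> (occurrence 2), the suffix after <L> is empty (adds nothing new). Thus FOLLOW(<L>) = {$, q, s, v}.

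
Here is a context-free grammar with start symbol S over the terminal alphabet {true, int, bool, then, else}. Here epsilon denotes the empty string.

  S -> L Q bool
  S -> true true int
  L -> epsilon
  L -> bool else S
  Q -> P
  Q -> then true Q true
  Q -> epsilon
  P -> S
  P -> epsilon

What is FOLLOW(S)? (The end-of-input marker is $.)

FIRST(L) = {epsilon, bool}
FIRST(S) = {bool, then, true}  (via L Q bool)
FIRST(P) = {epsilon, bool, then, true}  (via S)
FIRST(Q) = {epsilon, bool, then, true}  (via P)
FOLLOW(S) includes $ since S is the start symbol.
FOLLOW(L): in S->L Q bool, L is followed by Q bool with FIRST {bool, then, true}. Thus FOLLOW(L) = {bool, then, true}.
FOLLOW(Q): in S->L Q bool, Q is followed by bool with FIRST {bool}; in Q->then true Q true, Q is followed by true with FIRST {true}. Thus FOLLOW(Q) = {bool, true}.
FOLLOW(P): in Q->P, the suffix after P is empty, so FOLLOW(P) ⊇ FOLLOW(Q) = {bool, true}. Thus FOLLOW(P) = {bool, true}.
FOLLOW(S): in L->bool else S, the suffix after S is empty, so FOLLOW(S) ⊇ FOLLOW(L) = {bool, then, true}; in P->S, the suffix after S is empty, so FOLLOW(S) ⊇ FOLLOW(P) = {bool, true}. Thus FOLLOW(S) = {$, bool, then, true}.

{$, bool, then, true}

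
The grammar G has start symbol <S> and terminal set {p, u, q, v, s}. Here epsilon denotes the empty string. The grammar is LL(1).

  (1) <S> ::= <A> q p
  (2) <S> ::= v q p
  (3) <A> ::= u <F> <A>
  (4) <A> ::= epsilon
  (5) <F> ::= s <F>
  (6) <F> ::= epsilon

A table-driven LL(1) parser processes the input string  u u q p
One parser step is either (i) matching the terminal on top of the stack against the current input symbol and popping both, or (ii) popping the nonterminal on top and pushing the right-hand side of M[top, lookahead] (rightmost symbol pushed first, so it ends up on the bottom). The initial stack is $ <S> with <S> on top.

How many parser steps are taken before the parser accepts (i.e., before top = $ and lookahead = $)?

10

step 1: stack=$ <S>  input=u u q p $  — expand <S> ::= <A> q p
step 2: stack=$ p q <A>  input=u u q p $  — expand <A> ::= u <F> <A>
step 3: stack=$ p q <A> <F> u  input=u u q p $  — match u
step 4: stack=$ p q <A> <F>  input=u q p $  — expand <F> ::= epsilon
step 5: stack=$ p q <A>  input=u q p $  — expand <A> ::= u <F> <A>
step 6: stack=$ p q <A> <F> u  input=u q p $  — match u
step 7: stack=$ p q <A> <F>  input=q p $  — expand <F> ::= epsilon
step 8: stack=$ p q <A>  input=q p $  — expand <A> ::= epsilon
step 9: stack=$ p q  input=q p $  — match q
step 10: stack=$ p  input=p $  — match p
Accept reached after 10 steps.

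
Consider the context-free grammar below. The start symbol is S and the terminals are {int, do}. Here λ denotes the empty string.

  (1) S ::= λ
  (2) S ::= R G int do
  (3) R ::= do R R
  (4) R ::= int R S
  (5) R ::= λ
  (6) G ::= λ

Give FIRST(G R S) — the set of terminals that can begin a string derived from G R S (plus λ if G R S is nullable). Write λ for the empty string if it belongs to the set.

{λ, do, int}

FIRST(R): from R::=do R R we get {do}; from R::=int R S we get {int}; from R::=λ we get {λ}. So FIRST(R) = {λ, do, int}.
FIRST(G): from G::=λ we get {λ}. So FIRST(G) = {λ}.
FIRST(S): from S::=λ we get {λ}; from S::=R G int do we get {do, int}. So FIRST(S) = {λ, do, int}.
FIRST(G R S): take FIRST of each symbol in turn, carrying on past any symbol whose FIRST contains λ; result {λ, do, int}.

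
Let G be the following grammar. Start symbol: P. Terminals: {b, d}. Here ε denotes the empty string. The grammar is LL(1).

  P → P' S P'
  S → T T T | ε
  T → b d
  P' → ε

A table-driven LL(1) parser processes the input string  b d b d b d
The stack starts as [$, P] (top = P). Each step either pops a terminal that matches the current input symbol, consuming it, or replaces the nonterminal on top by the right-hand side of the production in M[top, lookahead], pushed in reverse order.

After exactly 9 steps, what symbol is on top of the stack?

step 1: stack=$ P  input=b d b d b d $  — expand P → P' S P'
step 2: stack=$ P' S P'  input=b d b d b d $  — expand P' → ε
step 3: stack=$ P' S  input=b d b d b d $  — expand S → T T T
step 4: stack=$ P' T T T  input=b d b d b d $  — expand T → b d
step 5: stack=$ P' T T d b  input=b d b d b d $  — match b
step 6: stack=$ P' T T d  input=d b d b d $  — match d
step 7: stack=$ P' T T  input=b d b d $  — expand T → b d
step 8: stack=$ P' T d b  input=b d b d $  — match b
step 9: stack=$ P' T d  input=d b d $  — match d
Stack after step 9: $ P' T (top = T).

T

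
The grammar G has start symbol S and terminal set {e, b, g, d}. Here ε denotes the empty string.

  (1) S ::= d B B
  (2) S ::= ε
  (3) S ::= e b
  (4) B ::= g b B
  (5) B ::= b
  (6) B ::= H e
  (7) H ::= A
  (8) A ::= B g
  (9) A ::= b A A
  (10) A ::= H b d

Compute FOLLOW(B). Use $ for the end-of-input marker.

{$, b, g}

FIRST(S) = {ε, d, e}
FIRST(B) = {b, g}  (via H e)
FIRST(H) = {b, g}  (via A)
FIRST(A) = {b, g}  (via B g, H b d)
FOLLOW(S) includes $ since S is the start symbol.
FOLLOW(S): S appears on no right-hand side. Thus FOLLOW(S) = {$}.
FOLLOW(B): in S::=d B B (occurrence 1), B is followed by B with FIRST {b, g}; in S::=d B B (occurrence 2), the suffix after B is empty, so FOLLOW(B) ⊇ FOLLOW(S) = {$}; in B::=g b B, the suffix after B is empty (adds nothing new); in A::=B g, B is followed by g with FIRST {g}. Thus FOLLOW(B) = {$, b, g}.
FOLLOW(H): in B::=H e, H is followed by e with FIRST {e}; in A::=H b d, H is followed by b d with FIRST {b}. Thus FOLLOW(H) = {b, e}.
FOLLOW(A): in H::=A, the suffix after A is empty, so FOLLOW(A) ⊇ FOLLOW(H) = {b, e}; in A::=b A A (occurrence 1), A is followed by A with FIRST {b, g}; in A::=b A A (occurrence 2), the suffix after A is empty (adds nothing new). Thus FOLLOW(A) = {b, e, g}.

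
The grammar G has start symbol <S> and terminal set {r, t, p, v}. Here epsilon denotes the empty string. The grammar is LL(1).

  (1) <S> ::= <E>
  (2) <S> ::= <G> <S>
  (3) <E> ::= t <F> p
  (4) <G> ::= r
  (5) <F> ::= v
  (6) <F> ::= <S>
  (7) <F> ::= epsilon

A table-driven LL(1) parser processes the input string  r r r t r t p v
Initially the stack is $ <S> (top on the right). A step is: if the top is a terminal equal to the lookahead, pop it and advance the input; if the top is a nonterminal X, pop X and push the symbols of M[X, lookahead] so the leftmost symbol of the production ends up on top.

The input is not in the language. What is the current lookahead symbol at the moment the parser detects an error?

v

step 1: stack=$ <S>  input=r r r t r t p v $  — expand <S> ::= <G> <S>
step 2: stack=$ <S> <G>  input=r r r t r t p v $  — expand <G> ::= r
step 3: stack=$ <S> r  input=r r r t r t p v $  — match r
step 4: stack=$ <S>  input=r r t r t p v $  — expand <S> ::= <G> <S>
step 5: stack=$ <S> <G>  input=r r t r t p v $  — expand <G> ::= r
step 6: stack=$ <S> r  input=r r t r t p v $  — match r
step 7: stack=$ <S>  input=r t r t p v $  — expand <S> ::= <G> <S>
step 8: stack=$ <S> <G>  input=r t r t p v $  — expand <G> ::= r
step 9: stack=$ <S> r  input=r t r t p v $  — match r
step 10: stack=$ <S>  input=t r t p v $  — expand <S> ::= <E>
step 11: stack=$ <E>  input=t r t p v $  — expand <E> ::= t <F> p
step 12: stack=$ p <F> t  input=t r t p v $  — match t
step 13: stack=$ p <F>  input=r t p v $  — expand <F> ::= <S>
step 14: stack=$ p <S>  input=r t p v $  — expand <S> ::= <G> <S>
step 15: stack=$ p <S> <G>  input=r t p v $  — expand <G> ::= r
step 16: stack=$ p <S> r  input=r t p v $  — match r
step 17: stack=$ p <S>  input=t p v $  — expand <S> ::= <E>
step 18: stack=$ p <E>  input=t p v $  — expand <E> ::= t <F> p
step 19: stack=$ p p <F> t  input=t p v $  — match t
step 20: stack=$ p p <F>  input=p v $  — expand <F> ::= epsilon
step 21: stack=$ p p  input=p v $  — match p
step 22: stack=$ p  input=v $  — error: top is terminal p but lookahead is v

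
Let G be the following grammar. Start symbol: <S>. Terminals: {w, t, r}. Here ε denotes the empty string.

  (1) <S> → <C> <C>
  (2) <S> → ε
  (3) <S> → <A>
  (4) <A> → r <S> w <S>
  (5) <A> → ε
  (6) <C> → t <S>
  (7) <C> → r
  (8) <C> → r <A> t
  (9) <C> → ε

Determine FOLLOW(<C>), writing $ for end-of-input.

{$, r, t, w}

FIRST(<A>) = {ε, r}
FIRST(<C>) = {ε, r, t}
FIRST(<S>) = {ε, r, t}  (via <C> <C>, <A>)
FOLLOW(<S>) includes $ since <S> is the start symbol.
FOLLOW(<S>): in <A>→r <S> w <S> (occurrence 1), <S> is followed by w <S> with FIRST {w}; in <A>→r <S> w <S> (occurrence 2), the suffix after <S> is empty, so FOLLOW(<S>) ⊇ FOLLOW(<A>) = {$, r, t, w}; in <C>→t <S>, the suffix after <S> is empty, so FOLLOW(<S>) ⊇ FOLLOW(<C>) = {$, r, t, w}. Thus FOLLOW(<S>) = {$, r, t, w}.
FOLLOW(<A>): in <S>→<A>, the suffix after <A> is empty, so FOLLOW(<A>) ⊇ FOLLOW(<S>) = {$, r, t, w}; in <C>→r <A> t, <A> is followed by t with FIRST {t}. Thus FOLLOW(<A>) = {$, r, t, w}.
FOLLOW(<C>): in <S>→<C> <C> (occurrence 1), <C> is followed by <C> with FIRST {ε, r, t}; in <S>→<C> <C> (occurrence 1), the suffix after <C> is nullable, so FOLLOW(<C>) ⊇ FOLLOW(<S>) = {$, r, t, w}; in <S>→<C> <C> (occurrence 2), the suffix after <C> is empty, so FOLLOW(<C>) ⊇ FOLLOW(<S>) = {$, r, t, w}. Thus FOLLOW(<C>) = {$, r, t, w}.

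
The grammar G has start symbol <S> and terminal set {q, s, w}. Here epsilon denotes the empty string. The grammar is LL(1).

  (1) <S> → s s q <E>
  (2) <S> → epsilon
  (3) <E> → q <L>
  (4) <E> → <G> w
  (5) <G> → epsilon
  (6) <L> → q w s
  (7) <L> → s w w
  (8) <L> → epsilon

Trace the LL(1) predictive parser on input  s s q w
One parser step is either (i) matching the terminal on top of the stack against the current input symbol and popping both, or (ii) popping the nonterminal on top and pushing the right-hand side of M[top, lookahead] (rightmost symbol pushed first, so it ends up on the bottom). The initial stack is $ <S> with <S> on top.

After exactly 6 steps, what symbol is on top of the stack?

w

     Stack        Input      Action
  1  $ <S>        s s q w $  expand <S> → s s q <E>
  2  $ <E> q s s  s s q w $  match s
  3  $ <E> q s    s q w $    match s
  4  $ <E> q      q w $      match q
  5  $ <E>        w $        expand <E> → <G> w
  6  $ w <G>      w $        expand <G> → epsilon
Stack after step 6: $ w (top = w).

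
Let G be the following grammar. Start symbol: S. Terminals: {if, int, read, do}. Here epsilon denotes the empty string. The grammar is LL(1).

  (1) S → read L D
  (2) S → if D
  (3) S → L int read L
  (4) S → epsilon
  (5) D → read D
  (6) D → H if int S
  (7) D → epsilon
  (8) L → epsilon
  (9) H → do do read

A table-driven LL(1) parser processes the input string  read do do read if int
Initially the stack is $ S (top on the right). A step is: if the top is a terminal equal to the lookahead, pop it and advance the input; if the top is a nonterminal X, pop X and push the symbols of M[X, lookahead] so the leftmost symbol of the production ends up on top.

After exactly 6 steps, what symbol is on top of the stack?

step 1: stack=$ S  input=read do do read if int $  — expand S → read L D
step 2: stack=$ D L read  input=read do do read if int $  — match read
step 3: stack=$ D L  input=do do read if int $  — expand L → epsilon
step 4: stack=$ D  input=do do read if int $  — expand D → H if int S
step 5: stack=$ S int if H  input=do do read if int $  — expand H → do do read
step 6: stack=$ S int if read do do  input=do do read if int $  — match do
Stack after step 6: $ S int if read do (top = do).

do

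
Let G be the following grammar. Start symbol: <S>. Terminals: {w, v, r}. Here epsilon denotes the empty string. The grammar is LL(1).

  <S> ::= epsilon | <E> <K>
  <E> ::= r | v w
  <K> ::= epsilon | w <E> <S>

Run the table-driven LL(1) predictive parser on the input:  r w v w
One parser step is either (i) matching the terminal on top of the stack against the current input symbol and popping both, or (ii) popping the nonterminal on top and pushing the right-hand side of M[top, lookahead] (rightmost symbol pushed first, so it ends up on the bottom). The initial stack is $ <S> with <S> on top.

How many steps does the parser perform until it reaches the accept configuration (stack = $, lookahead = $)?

9

     Stack        Input      Action
  1  $ <S>        r w v w $  expand <S> ::= <E> <K>
  2  $ <K> <E>    r w v w $  expand <E> ::= r
  3  $ <K> r      r w v w $  match r
  4  $ <K>        w v w $    expand <K> ::= w <E> <S>
  5  $ <S> <E> w  w v w $    match w
  6  $ <S> <E>    v w $      expand <E> ::= v w
  7  $ <S> w v    v w $      match v
  8  $ <S> w      w $        match w
  9  $ <S>        $          expand <S> ::= epsilon
Accept reached after 9 steps.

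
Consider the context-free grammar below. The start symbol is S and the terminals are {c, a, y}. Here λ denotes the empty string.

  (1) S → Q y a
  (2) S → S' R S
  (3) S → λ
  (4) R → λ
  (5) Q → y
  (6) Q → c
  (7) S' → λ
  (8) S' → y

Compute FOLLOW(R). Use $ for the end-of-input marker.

{$, c, y}

FIRST(R): from R→λ we get {λ}. So FIRST(R) = {λ}.
FIRST(Q): from Q→y we get {y}; from Q→c we get {c}. So FIRST(Q) = {c, y}.
FIRST(S'): from S'→λ we get {λ}; from S'→y we get {y}. So FIRST(S') = {λ, y}.
FIRST(S): from S→Q y a we get {c, y}; from S→S' R S we get {λ, c, y}; from S→λ we get {λ}. So FIRST(S) = {λ, c, y}.
FOLLOW(S) includes $ since S is the start symbol.
FOLLOW(S): in S→S' R S, the suffix after S is empty (adds nothing new). Thus FOLLOW(S) = {$}.
FOLLOW(R): in S→S' R S, R is followed by S with FIRST {λ, c, y}; in S→S' R S, the suffix after R is nullable, so FOLLOW(R) ⊇ FOLLOW(S) = {$}. Thus FOLLOW(R) = {$, c, y}.
FOLLOW(Q): in S→Q y a, Q is followed by y a with FIRST {y}. Thus FOLLOW(Q) = {y}.
FOLLOW(S'): in S→S' R S, S' is followed by R S with FIRST {λ, c, y}; in S→S' R S, the suffix after S' is nullable, so FOLLOW(S') ⊇ FOLLOW(S) = {$}. Thus FOLLOW(S') = {$, c, y}.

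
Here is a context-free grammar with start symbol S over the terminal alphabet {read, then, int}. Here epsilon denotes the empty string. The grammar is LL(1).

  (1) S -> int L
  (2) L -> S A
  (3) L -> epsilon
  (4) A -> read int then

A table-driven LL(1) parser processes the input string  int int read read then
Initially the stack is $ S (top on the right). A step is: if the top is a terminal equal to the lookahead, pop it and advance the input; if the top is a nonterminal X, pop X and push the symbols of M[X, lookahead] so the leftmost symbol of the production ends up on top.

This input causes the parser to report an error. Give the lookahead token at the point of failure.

read

     Stack            Input                     Action
  1  $ S              int int read read then $  expand S -> int L
  2  $ L int          int int read read then $  match int
  3  $ L              int read read then $      expand L -> S A
  4  $ A S            int read read then $      expand S -> int L
  5  $ A L int        int read read then $      match int
  6  $ A L            read read then $          expand L -> epsilon
  7  $ A              read read then $          expand A -> read int then
  8  $ then int read  read read then $          match read
  9  $ then int       read then $               error: top is terminal int but lookahead is read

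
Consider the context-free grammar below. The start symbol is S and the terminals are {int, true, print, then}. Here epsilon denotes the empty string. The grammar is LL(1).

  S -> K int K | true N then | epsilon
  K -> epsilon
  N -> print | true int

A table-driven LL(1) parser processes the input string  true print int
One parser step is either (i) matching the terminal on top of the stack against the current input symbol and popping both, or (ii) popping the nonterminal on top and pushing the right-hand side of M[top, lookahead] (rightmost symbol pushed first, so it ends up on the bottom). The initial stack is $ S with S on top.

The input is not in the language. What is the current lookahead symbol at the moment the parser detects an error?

     Stack          Input             Action
  1  $ S            true print int $  expand S -> true N then
  2  $ then N true  true print int $  match true
  3  $ then N       print int $       expand N -> print
  4  $ then print   print int $       match print
  5  $ then         int $             error: top is terminal then but lookahead is int

int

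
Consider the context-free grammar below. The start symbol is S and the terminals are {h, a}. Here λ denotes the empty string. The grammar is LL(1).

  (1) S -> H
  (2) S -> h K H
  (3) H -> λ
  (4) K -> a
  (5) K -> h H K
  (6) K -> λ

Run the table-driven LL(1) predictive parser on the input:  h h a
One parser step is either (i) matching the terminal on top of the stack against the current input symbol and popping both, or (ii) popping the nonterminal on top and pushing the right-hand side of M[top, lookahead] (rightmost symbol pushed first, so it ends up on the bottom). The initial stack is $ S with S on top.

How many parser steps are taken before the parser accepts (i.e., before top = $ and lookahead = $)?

8

     Stack      Input    Action
  1  $ S        h h a $  expand S -> h K H
  2  $ H K h    h h a $  match h
  3  $ H K      h a $    expand K -> h H K
  4  $ H K H h  h a $    match h
  5  $ H K H    a $      expand H -> λ
  6  $ H K      a $      expand K -> a
  7  $ H a      a $      match a
  8  $ H        $        expand H -> λ
Accept reached after 8 steps.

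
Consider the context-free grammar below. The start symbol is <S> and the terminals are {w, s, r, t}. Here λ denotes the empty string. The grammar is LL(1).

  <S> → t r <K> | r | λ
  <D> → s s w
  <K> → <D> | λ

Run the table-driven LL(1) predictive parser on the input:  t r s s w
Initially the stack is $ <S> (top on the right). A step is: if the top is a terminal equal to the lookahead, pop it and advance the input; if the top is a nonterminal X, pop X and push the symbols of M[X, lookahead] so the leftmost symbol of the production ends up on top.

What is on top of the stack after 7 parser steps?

w

     Stack      Input        Action
  1  $ <S>      t r s s w $  expand <S> → t r <K>
  2  $ <K> r t  t r s s w $  match t
  3  $ <K> r    r s s w $    match r
  4  $ <K>      s s w $      expand <K> → <D>
  5  $ <D>      s s w $      expand <D> → s s w
  6  $ w s s    s s w $      match s
  7  $ w s      s w $        match s
Stack after step 7: $ w (top = w).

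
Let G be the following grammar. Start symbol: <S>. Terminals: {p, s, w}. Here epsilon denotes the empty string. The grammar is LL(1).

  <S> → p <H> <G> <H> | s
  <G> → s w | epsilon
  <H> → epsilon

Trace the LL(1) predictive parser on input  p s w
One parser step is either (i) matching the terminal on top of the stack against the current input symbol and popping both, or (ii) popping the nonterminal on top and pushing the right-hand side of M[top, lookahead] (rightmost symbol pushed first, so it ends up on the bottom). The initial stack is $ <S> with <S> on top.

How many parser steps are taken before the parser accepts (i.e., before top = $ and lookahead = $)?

7

step 1: stack=$ <S>  input=p s w $  — expand <S> → p <H> <G> <H>
step 2: stack=$ <H> <G> <H> p  input=p s w $  — match p
step 3: stack=$ <H> <G> <H>  input=s w $  — expand <H> → epsilon
step 4: stack=$ <H> <G>  input=s w $  — expand <G> → s w
step 5: stack=$ <H> w s  input=s w $  — match s
step 6: stack=$ <H> w  input=w $  — match w
step 7: stack=$ <H>  input=$  — expand <H> → epsilon
Accept reached after 7 steps.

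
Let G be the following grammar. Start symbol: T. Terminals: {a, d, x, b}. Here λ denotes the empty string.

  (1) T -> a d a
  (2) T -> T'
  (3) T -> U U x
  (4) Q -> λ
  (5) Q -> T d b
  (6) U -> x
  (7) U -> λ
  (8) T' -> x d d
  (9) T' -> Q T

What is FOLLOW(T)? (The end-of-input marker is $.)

{$, d}

FIRST(U) = {λ, x}
FIRST(T) = {a, x}  (via T', U U x)
FIRST(Q) = {λ, a, x}  (via T d b)
FIRST(T') = {a, x}  (via Q T)
FOLLOW(T) includes $ since T is the start symbol.
FOLLOW(Q): in T'->Q T, Q is followed by T with FIRST {a, x}. Thus FOLLOW(Q) = {a, x}.
FOLLOW(U): in T->U U x (occurrence 1), U is followed by U x with FIRST {x}; in T->U U x (occurrence 2), U is followed by x with FIRST {x}. Thus FOLLOW(U) = {x}.
FOLLOW(T): in Q->T d b, T is followed by d b with FIRST {d}; in T'->Q T, the suffix after T is empty, so FOLLOW(T) ⊇ FOLLOW(T') = {$, d}. Thus FOLLOW(T) = {$, d}.
FOLLOW(T'): in T->T', the suffix after T' is empty, so FOLLOW(T') ⊇ FOLLOW(T) = {$, d}. Thus FOLLOW(T') = {$, d}.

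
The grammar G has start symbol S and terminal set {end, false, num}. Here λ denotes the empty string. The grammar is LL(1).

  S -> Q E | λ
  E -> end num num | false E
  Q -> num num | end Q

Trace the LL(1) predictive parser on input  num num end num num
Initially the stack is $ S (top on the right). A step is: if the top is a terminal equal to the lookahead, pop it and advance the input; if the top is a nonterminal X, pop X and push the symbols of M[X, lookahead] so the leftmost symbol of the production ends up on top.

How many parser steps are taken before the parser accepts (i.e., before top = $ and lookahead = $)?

step 1: stack=$ S  input=num num end num num $  — expand S -> Q E
step 2: stack=$ E Q  input=num num end num num $  — expand Q -> num num
step 3: stack=$ E num num  input=num num end num num $  — match num
step 4: stack=$ E num  input=num end num num $  — match num
step 5: stack=$ E  input=end num num $  — expand E -> end num num
step 6: stack=$ num num end  input=end num num $  — match end
step 7: stack=$ num num  input=num num $  — match num
step 8: stack=$ num  input=num $  — match num
Accept reached after 8 steps.

8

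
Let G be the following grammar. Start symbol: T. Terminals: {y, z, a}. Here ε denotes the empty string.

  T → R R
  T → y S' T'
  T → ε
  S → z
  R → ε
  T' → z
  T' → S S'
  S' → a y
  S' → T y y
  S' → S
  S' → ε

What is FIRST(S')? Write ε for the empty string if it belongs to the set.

{ε, a, y, z}

FIRST(S) = {z}
FIRST(R) = {ε}
FIRST(T) = {ε, y}  (via R R)
FIRST(T') = {z}  (via S S')
FIRST(S') = {ε, a, y, z}  (via T y y, S)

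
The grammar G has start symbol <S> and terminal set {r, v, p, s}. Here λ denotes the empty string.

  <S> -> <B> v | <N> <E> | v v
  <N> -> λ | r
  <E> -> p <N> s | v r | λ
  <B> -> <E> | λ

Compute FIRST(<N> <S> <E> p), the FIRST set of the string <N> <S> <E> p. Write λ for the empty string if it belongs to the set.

FIRST(<N>): from <N>->λ we get {λ}; from <N>->r we get {r}. So FIRST(<N>) = {λ, r}.
FIRST(<E>): from <E>->p <N> s we get {p}; from <E>->v r we get {v}; from <E>->λ we get {λ}. So FIRST(<E>) = {λ, p, v}.
FIRST(<B>): from <B>-><E> we get {λ, p, v}; from <B>->λ we get {λ}. So FIRST(<B>) = {λ, p, v}.
FIRST(<S>): from <S>-><B> v we get {p, v}; from <S>-><N> <E> we get {λ, p, r, v}; from <S>->v v we get {v}. So FIRST(<S>) = {λ, p, r, v}.
FIRST(<N> <S> <E> p): take FIRST of each symbol in turn, carrying on past any symbol whose FIRST contains λ; result {p, r, v}.

{p, r, v}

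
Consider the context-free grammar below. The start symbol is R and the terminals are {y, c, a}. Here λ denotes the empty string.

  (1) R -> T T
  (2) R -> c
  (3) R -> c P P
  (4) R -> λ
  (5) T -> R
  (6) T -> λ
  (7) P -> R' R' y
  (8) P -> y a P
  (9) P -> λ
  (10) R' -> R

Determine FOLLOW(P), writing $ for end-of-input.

FIRST(R) = {λ, c}  (via T T)
FIRST(T) = {λ, c}  (via R)
FIRST(R') = {λ, c}  (via R)
FIRST(P) = {λ, c, y}  (via R' R' y)
FOLLOW(R) includes $ since R is the start symbol.
FOLLOW(R'): in P->R' R' y (occurrence 1), R' is followed by R' y with FIRST {c, y}; in P->R' R' y (occurrence 2), R' is followed by y with FIRST {y}. Thus FOLLOW(R') = {c, y}.
FOLLOW(R): in T->R, the suffix after R is empty, so FOLLOW(R) ⊇ FOLLOW(T) = {$, c, y}; in R'->R, the suffix after R is empty, so FOLLOW(R) ⊇ FOLLOW(R') = {c, y}. Thus FOLLOW(R) = {$, c, y}.
FOLLOW(T): in R->T T (occurrence 1), T is followed by T with FIRST {λ, c}; in R->T T (occurrence 1), the suffix after T is nullable, so FOLLOW(T) ⊇ FOLLOW(R) = {$, c, y}; in R->T T (occurrence 2), the suffix after T is empty, so FOLLOW(T) ⊇ FOLLOW(R) = {$, c, y}. Thus FOLLOW(T) = {$, c, y}.
FOLLOW(P): in R->c P P (occurrence 1), P is followed by P with FIRST {λ, c, y}; in R->c P P (occurrence 1), the suffix after P is nullable, so FOLLOW(P) ⊇ FOLLOW(R) = {$, c, y}; in R->c P P (occurrence 2), the suffix after P is empty, so FOLLOW(P) ⊇ FOLLOW(R) = {$, c, y}; in P->y a P, the suffix after P is empty (adds nothing new). Thus FOLLOW(P) = {$, c, y}.

{$, c, y}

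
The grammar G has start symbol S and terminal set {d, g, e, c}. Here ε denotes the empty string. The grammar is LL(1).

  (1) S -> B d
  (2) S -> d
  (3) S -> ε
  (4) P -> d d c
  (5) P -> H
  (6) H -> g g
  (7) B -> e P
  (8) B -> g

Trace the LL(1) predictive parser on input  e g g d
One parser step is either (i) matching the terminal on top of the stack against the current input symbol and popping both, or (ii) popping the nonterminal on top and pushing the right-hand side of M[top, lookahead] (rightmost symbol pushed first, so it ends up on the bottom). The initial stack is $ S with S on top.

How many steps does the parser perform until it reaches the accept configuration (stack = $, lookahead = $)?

     Stack    Input      Action
  1  $ S      e g g d $  expand S -> B d
  2  $ d B    e g g d $  expand B -> e P
  3  $ d P e  e g g d $  match e
  4  $ d P    g g d $    expand P -> H
  5  $ d H    g g d $    expand H -> g g
  6  $ d g g  g g d $    match g
  7  $ d g    g d $      match g
  8  $ d      d $        match d
Accept reached after 8 steps.

8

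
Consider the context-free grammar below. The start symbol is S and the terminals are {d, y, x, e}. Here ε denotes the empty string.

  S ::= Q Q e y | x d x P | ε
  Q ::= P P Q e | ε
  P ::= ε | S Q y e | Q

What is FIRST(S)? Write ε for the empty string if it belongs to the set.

FIRST(S) = {ε, e, x, y}  (via Q Q e y)
FIRST(Q) = {ε, e, x, y}  (via P P Q e)
FIRST(P) = {ε, e, x, y}  (via S Q y e, Q)

{ε, e, x, y}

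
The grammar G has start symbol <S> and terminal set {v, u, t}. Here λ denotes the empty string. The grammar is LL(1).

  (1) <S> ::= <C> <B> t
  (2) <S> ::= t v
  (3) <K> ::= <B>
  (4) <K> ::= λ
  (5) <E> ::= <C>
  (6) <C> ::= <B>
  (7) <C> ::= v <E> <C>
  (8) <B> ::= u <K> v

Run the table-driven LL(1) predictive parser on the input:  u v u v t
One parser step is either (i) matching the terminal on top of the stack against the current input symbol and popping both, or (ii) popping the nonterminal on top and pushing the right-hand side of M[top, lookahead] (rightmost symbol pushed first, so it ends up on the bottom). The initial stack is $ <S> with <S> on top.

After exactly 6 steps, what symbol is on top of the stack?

<B>

step 1: stack=$ <S>  input=u v u v t $  — expand <S> ::= <C> <B> t
step 2: stack=$ t <B> <C>  input=u v u v t $  — expand <C> ::= <B>
step 3: stack=$ t <B> <B>  input=u v u v t $  — expand <B> ::= u <K> v
step 4: stack=$ t <B> v <K> u  input=u v u v t $  — match u
step 5: stack=$ t <B> v <K>  input=v u v t $  — expand <K> ::= λ
step 6: stack=$ t <B> v  input=v u v t $  — match v
Stack after step 6: $ t <B> (top = <B>).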